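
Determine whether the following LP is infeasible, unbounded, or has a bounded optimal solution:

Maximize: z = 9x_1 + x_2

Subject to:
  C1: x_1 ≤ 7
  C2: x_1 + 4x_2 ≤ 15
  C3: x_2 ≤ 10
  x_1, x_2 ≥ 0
The point (7, 2) satisfies every constraint, so the LP is feasible; the constraints give x_1 ≤ 7 and x_2 ≤ 10, which with x_1, x_2 ≥ 0 keep the feasible region inside a bounded box. A feasible, bounded LP attains a finite optimum at a vertex.

Evaluating z = 9x_1 + x_2 at each vertex:
  (0, 0): z = 0
  (7, 0): z = 63
  (7, 2): z = 65
  (0, 3.75): z = 3.75

Bounded optimum: z* = 65 at (7, 2).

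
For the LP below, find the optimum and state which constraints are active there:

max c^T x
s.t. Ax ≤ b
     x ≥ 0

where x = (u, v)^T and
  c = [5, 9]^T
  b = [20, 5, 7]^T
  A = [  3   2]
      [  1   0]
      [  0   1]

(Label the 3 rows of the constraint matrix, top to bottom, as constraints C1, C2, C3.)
Optimal: u = 2, v = 7
Slack at optimum:
  C1: slack = 0 (binding)
  C2: slack = 3
  C3: slack = 0 (binding)
  u ≥ 0: u = 2
  v ≥ 0: v = 7
Binding constraints: C1, C3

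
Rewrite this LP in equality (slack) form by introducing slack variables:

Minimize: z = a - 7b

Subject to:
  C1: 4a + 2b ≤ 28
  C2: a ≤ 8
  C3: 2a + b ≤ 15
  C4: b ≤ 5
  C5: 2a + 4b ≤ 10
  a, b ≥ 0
min z = a - 7b

s.t.
  4a + 2b + s1 = 28
  a + s2 = 8
  2a + b + s3 = 15
  b + s4 = 5
  2a + 4b + s5 = 10
  a, b, s1, s2, s3, s4, s5 ≥ 0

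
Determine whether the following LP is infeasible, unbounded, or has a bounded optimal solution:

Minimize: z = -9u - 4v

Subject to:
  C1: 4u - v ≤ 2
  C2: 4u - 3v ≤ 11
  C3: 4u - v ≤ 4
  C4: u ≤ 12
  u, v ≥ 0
Feasible point: (0, 0) satisfies every constraint, so the LP is feasible.
Direction d = (0, 1): for each constraint row a, a·d ≤ 0 —
  (4)(0) + (-1)(1) = -1 ≤ 0
  (4)(0) + (-3)(1) = -3 ≤ 0
  (4)(0) + (-1)(1) = -1 ≤ 0
  (1)(0) + (0)(1) = 0 ≤ 0
and d ≥ 0, so (0, 0) + t·d stays feasible for every t ≥ 0. Along this ray z = -9u - 4v changes by -4 per unit t, so z → −∞.

Unbounded — the objective can decrease without bound over the feasible region.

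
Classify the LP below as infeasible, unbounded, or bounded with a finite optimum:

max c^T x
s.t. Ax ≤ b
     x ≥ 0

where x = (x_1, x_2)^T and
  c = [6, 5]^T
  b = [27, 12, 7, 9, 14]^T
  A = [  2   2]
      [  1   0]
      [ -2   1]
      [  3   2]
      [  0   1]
The point (0, 4.5) satisfies every constraint, so the LP is feasible; the constraints give x_1 ≤ 12 and x_2 ≤ 14, which with x_1, x_2 ≥ 0 keep the feasible region inside a bounded box. A feasible, bounded LP attains a finite optimum at a vertex.

The LP has an optimal solution: (0, 4.5) with z = 22.5.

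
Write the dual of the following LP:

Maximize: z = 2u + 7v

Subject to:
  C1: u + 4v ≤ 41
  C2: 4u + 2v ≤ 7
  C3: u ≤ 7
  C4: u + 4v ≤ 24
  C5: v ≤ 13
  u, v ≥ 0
Minimize: z = 41y1 + 7y2 + 7y3 + 24y4 + 13y5

Subject to:
  C1: -y1 - 4y2 - y3 - y4 ≤ -2
  C2: -4y1 - 2y2 - 4y4 - y5 ≤ -7
  y1, y2, y3, y4, y5 ≥ 0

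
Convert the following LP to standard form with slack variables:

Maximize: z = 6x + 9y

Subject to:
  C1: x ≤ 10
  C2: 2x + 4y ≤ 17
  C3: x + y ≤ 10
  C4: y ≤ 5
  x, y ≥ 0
max z = 6x + 9y

s.t.
  x + s1 = 10
  2x + 4y + s2 = 17
  x + y + s3 = 10
  y + s4 = 5
  x, y, s1, s2, s3, s4 ≥ 0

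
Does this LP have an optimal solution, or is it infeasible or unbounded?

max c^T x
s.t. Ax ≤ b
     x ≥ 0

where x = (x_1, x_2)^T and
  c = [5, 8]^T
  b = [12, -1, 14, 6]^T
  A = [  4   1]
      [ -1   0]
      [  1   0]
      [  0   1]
The point (1.5, 6) satisfies every constraint, so the LP is feasible; the constraints give x_1 ≤ 14 and x_2 ≤ 6, which with x_1, x_2 ≥ 0 keep the feasible region inside a bounded box. A feasible, bounded LP attains a finite optimum at a vertex.

Feasible with finite optimum z* = 55.5 at (1.5, 6).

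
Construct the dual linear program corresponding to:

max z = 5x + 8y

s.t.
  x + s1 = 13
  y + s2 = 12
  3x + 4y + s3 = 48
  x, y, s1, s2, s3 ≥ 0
Minimize: z = 13y1 + 12y2 + 48y3

Subject to:
  C1: -y1 - 3y3 ≤ -5
  C2: -y2 - 4y3 ≤ -8
  y1, y2, y3 ≥ 0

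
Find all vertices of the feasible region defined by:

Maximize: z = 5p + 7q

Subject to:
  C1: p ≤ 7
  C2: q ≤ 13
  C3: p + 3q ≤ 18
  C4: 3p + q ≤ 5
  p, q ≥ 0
Each vertex is the intersection of two constraint boundaries that also satisfies all remaining constraints:
  p = 0 and q = 0 → (0, 0)
  3p + q = 5 and q = 0 → (1.667, 0)
  3p + q = 5 and p = 0 → (0, 5)

Vertices: (0, 0), (1.667, 0), (0, 5)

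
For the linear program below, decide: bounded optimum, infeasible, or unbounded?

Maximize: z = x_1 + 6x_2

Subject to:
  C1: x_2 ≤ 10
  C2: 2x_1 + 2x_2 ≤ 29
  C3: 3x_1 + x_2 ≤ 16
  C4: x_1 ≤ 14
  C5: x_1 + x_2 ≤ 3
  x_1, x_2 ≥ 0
The point (0, 3) satisfies every constraint, so the LP is feasible; the constraints give x_1 ≤ 14 and x_2 ≤ 10, which with x_1, x_2 ≥ 0 keep the feasible region inside a bounded box. A feasible, bounded LP attains a finite optimum at a vertex.

Feasible with finite optimum z* = 18 at (0, 3).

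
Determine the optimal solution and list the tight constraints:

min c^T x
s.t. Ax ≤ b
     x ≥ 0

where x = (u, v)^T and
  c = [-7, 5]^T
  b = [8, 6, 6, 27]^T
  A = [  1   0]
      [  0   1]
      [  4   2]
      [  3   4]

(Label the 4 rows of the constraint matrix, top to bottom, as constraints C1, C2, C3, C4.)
Optimal: u = 1.5, v = 0
Slack at optimum:
  C1: slack = 6.5
  C2: slack = 6
  C3: slack = 0 (binding)
  C4: slack = 22.5
  u ≥ 0: u = 1.5
  v ≥ 0: v = 0 (binding)
Binding constraints: C3, v ≥ 0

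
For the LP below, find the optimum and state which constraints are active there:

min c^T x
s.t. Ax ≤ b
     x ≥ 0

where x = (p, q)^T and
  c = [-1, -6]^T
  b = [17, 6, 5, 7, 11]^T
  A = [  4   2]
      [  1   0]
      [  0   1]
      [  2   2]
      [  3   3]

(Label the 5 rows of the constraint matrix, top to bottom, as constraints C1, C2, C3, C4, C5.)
Optimal: p = 0, q = 3.5
Slack at optimum:
  C1: slack = 10
  C2: slack = 6
  C3: slack = 1.5
  C4: slack = 0 (binding)
  C5: slack = 0.5
  p ≥ 0: p = 0 (binding)
  q ≥ 0: q = 3.5
Binding constraints: C4, p ≥ 0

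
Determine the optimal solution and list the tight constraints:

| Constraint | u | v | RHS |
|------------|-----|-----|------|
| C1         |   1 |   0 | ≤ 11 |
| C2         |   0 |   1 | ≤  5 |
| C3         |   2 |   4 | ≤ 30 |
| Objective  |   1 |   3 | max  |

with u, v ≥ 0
Optimal: u = 5, v = 5
Binding: C2, C3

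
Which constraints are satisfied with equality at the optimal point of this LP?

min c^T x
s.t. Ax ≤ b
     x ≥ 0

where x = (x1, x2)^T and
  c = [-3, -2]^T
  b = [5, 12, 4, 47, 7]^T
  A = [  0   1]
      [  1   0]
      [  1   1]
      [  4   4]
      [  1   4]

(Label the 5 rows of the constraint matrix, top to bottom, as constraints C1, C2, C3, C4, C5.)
Optimal: x1 = 4, x2 = 0
Slack at optimum:
  C1: slack = 5
  C2: slack = 8
  C3: slack = 0 (binding)
  C4: slack = 31
  C5: slack = 3
  x1 ≥ 0: x1 = 4
  x2 ≥ 0: x2 = 0 (binding)
Binding constraints: C3, x2 ≥ 0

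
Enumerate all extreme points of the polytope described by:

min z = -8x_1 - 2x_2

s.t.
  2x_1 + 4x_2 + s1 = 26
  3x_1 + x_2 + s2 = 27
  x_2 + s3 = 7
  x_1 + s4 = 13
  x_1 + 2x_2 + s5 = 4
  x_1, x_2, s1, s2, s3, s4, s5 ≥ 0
Each vertex is the intersection of two constraint boundaries that also satisfies all remaining constraints:
  x_1 = 0 and x_2 = 0 → (0, 0)
  x_1 + 2x_2 = 4 and x_2 = 0 → (4, 0)
  x_1 + 2x_2 = 4 and x_1 = 0 → (0, 2)

Vertices: (0, 0), (4, 0), (0, 2)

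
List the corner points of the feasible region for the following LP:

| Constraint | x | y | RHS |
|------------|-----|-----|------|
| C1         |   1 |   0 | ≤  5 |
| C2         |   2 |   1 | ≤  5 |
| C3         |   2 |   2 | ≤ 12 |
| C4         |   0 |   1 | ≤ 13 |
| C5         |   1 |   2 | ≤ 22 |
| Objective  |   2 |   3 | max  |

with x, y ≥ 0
Each vertex is the intersection of two constraint boundaries that also satisfies all remaining constraints:
  x = 0 and y = 0 → (0, 0)
  2x + y = 5 and y = 0 → (2.5, 0)
  2x + y = 5 and x = 0 → (0, 5)

Vertices: (0, 0), (2.5, 0), (0, 5)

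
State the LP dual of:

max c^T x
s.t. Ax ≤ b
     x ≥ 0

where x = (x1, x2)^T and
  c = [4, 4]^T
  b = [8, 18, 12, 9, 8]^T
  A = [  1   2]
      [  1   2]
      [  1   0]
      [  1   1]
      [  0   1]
Minimize: z = 8y1 + 18y2 + 12y3 + 9y4 + 8y5

Subject to:
  C1: -y1 - y2 - y3 - y4 ≤ -4
  C2: -2y1 - 2y2 - y4 - y5 ≤ -4
  y1, y2, y3, y4, y5 ≥ 0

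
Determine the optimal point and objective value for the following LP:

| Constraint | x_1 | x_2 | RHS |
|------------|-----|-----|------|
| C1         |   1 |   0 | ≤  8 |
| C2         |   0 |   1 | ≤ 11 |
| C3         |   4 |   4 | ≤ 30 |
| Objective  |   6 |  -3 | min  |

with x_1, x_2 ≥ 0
Each vertex is the intersection of two constraint boundaries that also satisfies all remaining constraints:
  x_1 = 0 and x_2 = 0 → (0, 0)
  4x_1 + 4x_2 = 30 and x_2 = 0 → (7.5, 0)
  4x_1 + 4x_2 = 30 and x_1 = 0 → (0, 7.5)

Evaluating z = 6x_1 - 3x_2 at each vertex:
  (0, 0): z = 0
  (7.5, 0): z = 45
  (0, 7.5): z = -22.5

The minimum is at (0, 7.5) with z = -22.5.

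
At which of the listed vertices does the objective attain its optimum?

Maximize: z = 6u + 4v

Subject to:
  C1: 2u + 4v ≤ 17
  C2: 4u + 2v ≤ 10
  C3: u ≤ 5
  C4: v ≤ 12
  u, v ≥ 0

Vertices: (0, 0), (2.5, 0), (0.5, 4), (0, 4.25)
Evaluating z = 6u + 4v at each vertex:
  (0, 0): z = 0
  (2.5, 0): z = 15
  (0.5, 4): z = 19
  (0, 4.25): z = 17

The largest value is z = 19, attained at (0.5, 4).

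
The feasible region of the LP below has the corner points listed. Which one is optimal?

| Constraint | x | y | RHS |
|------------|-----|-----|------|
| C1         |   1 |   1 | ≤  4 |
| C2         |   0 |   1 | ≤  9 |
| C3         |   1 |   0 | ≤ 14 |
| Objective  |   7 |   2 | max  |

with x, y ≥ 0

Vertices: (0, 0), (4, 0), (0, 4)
(4, 0) with z = 28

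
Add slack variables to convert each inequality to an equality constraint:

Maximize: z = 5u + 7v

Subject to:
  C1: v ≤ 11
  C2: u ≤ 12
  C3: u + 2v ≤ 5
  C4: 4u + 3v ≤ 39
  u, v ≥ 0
max z = 5u + 7v

s.t.
  v + s1 = 11
  u + s2 = 12
  u + 2v + s3 = 5
  4u + 3v + s4 = 39
  u, v, s1, s2, s3, s4 ≥ 0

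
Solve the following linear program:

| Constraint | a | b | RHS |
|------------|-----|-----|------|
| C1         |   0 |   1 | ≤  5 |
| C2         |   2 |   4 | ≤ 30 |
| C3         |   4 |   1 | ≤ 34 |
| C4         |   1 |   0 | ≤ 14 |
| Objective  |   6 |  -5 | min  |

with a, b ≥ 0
Each vertex is the intersection of two constraint boundaries that also satisfies all remaining constraints:
  a = 0 and b = 0 → (0, 0)
  4a + b = 34 and b = 0 → (8.5, 0)
  2a + 4b = 30 and 4a + b = 34 → (7.571, 3.714)
  b = 5 and 2a + 4b = 30 → (5, 5)
  b = 5 and a = 0 → (0, 5)

Evaluating z = 6a - 5b at each vertex:
  (0, 0): z = 0
  (8.5, 0): z = 51
  (7.571, 3.714): z = 26.86
  (5, 5): z = 5
  (0, 5): z = -25

The minimum is at (0, 5) with z = -25.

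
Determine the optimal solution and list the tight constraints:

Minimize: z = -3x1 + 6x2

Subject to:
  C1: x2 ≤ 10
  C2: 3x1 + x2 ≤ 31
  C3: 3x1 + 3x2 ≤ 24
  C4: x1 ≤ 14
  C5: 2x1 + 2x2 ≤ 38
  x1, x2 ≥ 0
Optimal: x1 = 8, x2 = 0
Slack at optimum:
  C1: slack = 10
  C2: slack = 7
  C3: slack = 0 (binding)
  C4: slack = 6
  C5: slack = 22
  x1 ≥ 0: x1 = 8
  x2 ≥ 0: x2 = 0 (binding)
Binding constraints: C3, x2 ≥ 0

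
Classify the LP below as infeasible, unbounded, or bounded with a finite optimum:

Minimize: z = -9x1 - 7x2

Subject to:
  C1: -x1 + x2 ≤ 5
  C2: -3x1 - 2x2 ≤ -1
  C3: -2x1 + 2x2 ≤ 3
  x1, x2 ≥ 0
Feasible point: (0, 1) satisfies every constraint, so the LP is feasible.
Direction d = (1, 0): for each constraint row a, a·d ≤ 0 —
  (-1)(1) + (1)(0) = -1 ≤ 0
  (-3)(1) + (-2)(0) = -3 ≤ 0
  (-2)(1) + (2)(0) = -2 ≤ 0
and d ≥ 0, so (0, 1) + t·d stays feasible for every t ≥ 0. Along this ray z = -9x1 - 7x2 changes by -9 per unit t, so z → −∞.

Unbounded — the objective can decrease without bound over the feasible region.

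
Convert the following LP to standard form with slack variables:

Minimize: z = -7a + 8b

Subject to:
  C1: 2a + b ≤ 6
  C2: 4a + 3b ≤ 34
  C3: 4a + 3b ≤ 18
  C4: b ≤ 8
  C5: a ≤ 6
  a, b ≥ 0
min z = -7a + 8b

s.t.
  2a + b + s1 = 6
  4a + 3b + s2 = 34
  4a + 3b + s3 = 18
  b + s4 = 8
  a + s5 = 6
  a, b, s1, s2, s3, s4, s5 ≥ 0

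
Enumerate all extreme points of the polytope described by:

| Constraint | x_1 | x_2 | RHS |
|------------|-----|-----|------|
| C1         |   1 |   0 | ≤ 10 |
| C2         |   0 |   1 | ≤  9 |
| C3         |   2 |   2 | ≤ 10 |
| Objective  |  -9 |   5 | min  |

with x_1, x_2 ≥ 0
Each vertex is the intersection of two constraint boundaries that also satisfies all remaining constraints:
  x_1 = 0 and x_2 = 0 → (0, 0)
  2x_1 + 2x_2 = 10 and x_2 = 0 → (5, 0)
  2x_1 + 2x_2 = 10 and x_1 = 0 → (0, 5)

Vertices: (0, 0), (5, 0), (0, 5)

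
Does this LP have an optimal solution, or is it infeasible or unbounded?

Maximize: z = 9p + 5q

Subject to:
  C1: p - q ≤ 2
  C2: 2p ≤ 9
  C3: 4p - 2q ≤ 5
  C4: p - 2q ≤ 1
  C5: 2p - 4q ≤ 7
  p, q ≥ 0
Feasible point: (0, 0) satisfies every constraint, so the LP is feasible.
Direction d = (0, 1): for each constraint row a, a·d ≤ 0 —
  (1)(0) + (-1)(1) = -1 ≤ 0
  (2)(0) + (0)(1) = 0 ≤ 0
  (4)(0) + (-2)(1) = -2 ≤ 0
  (1)(0) + (-2)(1) = -2 ≤ 0
  (2)(0) + (-4)(1) = -4 ≤ 0
and d ≥ 0, so (0, 0) + t·d stays feasible for every t ≥ 0. Along this ray z = 9p + 5q changes by 5 per unit t, so z → +∞.

Unbounded: there is a feasible ray along which z → +∞.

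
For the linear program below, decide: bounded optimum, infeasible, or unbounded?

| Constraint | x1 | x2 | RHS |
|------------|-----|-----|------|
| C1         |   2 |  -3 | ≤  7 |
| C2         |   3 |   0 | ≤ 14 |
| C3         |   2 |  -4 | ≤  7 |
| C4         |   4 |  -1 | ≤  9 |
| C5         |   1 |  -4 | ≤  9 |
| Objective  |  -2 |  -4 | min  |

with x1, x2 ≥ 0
Feasible point: (0, 0) satisfies every constraint, so the LP is feasible.
Direction d = (0, 1): for each constraint row a, a·d ≤ 0 —
  (2)(0) + (-3)(1) = -3 ≤ 0
  (3)(0) + (0)(1) = 0 ≤ 0
  (2)(0) + (-4)(1) = -4 ≤ 0
  (4)(0) + (-1)(1) = -1 ≤ 0
  (1)(0) + (-4)(1) = -4 ≤ 0
and d ≥ 0, so (0, 0) + t·d stays feasible for every t ≥ 0. Along this ray z = -2x1 - 4x2 changes by -4 per unit t, so z → −∞.

The LP is unbounded; z can be made arbitrarily small.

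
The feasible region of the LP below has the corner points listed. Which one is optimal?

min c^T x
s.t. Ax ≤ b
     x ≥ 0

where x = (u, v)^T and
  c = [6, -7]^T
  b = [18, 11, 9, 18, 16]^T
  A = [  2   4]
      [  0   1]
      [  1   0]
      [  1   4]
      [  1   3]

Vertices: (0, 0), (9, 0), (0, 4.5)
(0, 4.5) with z = -31.5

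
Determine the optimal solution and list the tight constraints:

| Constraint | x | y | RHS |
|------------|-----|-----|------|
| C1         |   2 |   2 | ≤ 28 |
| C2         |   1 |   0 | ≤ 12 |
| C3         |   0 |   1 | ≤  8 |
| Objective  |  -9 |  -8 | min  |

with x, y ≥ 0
Optimal: x = 12, y = 2
Binding: C1, C2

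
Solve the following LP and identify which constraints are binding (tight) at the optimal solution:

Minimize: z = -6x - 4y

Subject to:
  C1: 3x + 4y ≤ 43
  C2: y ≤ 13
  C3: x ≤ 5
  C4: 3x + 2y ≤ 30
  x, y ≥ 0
Optimal: x = 5, y = 7
Slack at optimum:
  C1: slack = 0 (binding)
  C2: slack = 6
  C3: slack = 0 (binding)
  C4: slack = 1
  x ≥ 0: x = 5
  y ≥ 0: y = 7
Binding constraints: C1, C3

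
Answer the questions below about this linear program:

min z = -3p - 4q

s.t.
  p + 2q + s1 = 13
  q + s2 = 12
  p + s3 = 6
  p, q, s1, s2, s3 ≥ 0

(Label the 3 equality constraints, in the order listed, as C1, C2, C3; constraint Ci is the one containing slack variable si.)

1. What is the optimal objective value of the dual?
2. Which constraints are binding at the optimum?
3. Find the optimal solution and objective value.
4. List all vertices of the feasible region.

1. -32 (by strong duality, equal to the primal optimum)
2. C1, C3
3. p = 6, q = 3.5, z = -32
4. (0, 0), (6, 0), (6, 3.5), (0, 6.5)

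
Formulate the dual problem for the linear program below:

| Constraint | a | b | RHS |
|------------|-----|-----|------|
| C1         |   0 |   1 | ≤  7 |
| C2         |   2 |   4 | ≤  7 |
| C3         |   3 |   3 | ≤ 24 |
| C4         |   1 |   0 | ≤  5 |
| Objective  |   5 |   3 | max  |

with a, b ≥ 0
Minimize: z = 7y1 + 7y2 + 24y3 + 5y4

Subject to:
  C1: -2y2 - 3y3 - y4 ≤ -5
  C2: -y1 - 4y2 - 3y3 ≤ -3
  y1, y2, y3, y4 ≥ 0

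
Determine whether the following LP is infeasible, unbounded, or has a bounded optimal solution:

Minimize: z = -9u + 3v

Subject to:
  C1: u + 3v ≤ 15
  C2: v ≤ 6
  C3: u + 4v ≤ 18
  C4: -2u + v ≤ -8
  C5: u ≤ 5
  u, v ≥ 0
The point (5, 0) satisfies every constraint, so the LP is feasible; the constraints give u ≤ 5 and v ≤ 6, which with u, v ≥ 0 keep the feasible region inside a bounded box. A feasible, bounded LP attains a finite optimum at a vertex.

Evaluating z = -9u + 3v at each vertex:
  (4, 0): z = -36
  (5, 0): z = -45
  (5, 2): z = -39

Bounded optimum: z* = -45 at (5, 0).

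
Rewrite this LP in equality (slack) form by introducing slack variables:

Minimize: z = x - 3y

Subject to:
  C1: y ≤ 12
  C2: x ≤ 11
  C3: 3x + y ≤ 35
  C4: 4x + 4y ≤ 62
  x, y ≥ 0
min z = x - 3y

s.t.
  y + s1 = 12
  x + s2 = 11
  3x + y + s3 = 35
  4x + 4y + s4 = 62
  x, y, s1, s2, s3, s4 ≥ 0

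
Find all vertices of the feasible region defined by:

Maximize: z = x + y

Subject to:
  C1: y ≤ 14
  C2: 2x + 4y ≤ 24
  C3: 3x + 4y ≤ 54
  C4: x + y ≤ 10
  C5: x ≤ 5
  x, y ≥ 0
Each vertex is the intersection of two constraint boundaries that also satisfies all remaining constraints:
  x = 0 and y = 0 → (0, 0)
  x = 5 and y = 0 → (5, 0)
  2x + 4y = 24 and x = 5 → (5, 3.5)
  2x + 4y = 24 and x = 0 → (0, 6)

Vertices: (0, 0), (5, 0), (5, 3.5), (0, 6)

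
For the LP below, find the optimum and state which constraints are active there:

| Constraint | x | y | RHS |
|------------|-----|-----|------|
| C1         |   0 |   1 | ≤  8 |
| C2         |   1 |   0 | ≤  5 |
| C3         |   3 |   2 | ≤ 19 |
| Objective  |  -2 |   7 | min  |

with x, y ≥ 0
Optimal: x = 5, y = 0
Slack at optimum:
  C1: slack = 8
  C2: slack = 0 (binding)
  C3: slack = 4
  x ≥ 0: x = 5
  y ≥ 0: y = 0 (binding)
Binding constraints: C2, y ≥ 0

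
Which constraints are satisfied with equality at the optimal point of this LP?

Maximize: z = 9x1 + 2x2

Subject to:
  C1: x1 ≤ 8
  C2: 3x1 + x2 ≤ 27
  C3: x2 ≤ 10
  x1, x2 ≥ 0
Optimal: x1 = 8, x2 = 3
Binding: C1, C2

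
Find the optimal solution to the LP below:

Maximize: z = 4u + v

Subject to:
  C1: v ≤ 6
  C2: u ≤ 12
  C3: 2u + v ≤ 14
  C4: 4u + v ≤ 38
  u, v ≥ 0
u = 7, v = 0, z = 28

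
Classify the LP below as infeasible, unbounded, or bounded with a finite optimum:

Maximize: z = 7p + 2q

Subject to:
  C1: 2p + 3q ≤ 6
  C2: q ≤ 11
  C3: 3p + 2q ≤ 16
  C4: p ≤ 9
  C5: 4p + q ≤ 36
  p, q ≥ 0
The point (3, 0) satisfies every constraint, so the LP is feasible; the constraints give p ≤ 9 and q ≤ 11, which with p, q ≥ 0 keep the feasible region inside a bounded box. A feasible, bounded LP attains a finite optimum at a vertex.

Evaluating z = 7p + 2q at each vertex:
  (0, 0): z = 0
  (3, 0): z = 21
  (0, 2): z = 4

Bounded optimum: z* = 21 at (3, 0).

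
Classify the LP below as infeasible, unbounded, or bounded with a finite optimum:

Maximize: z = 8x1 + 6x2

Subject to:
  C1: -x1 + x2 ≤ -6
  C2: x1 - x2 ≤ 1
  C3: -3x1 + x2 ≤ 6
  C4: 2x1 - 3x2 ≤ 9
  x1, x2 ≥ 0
C2 requires x1 - x2 ≤ 1, while C1 (-x1 + x2 ≤ -6) is equivalent to x1 - x2 ≥ 6. Together they would need 6 ≤ x1 - x2 ≤ 1, which is impossible since 6 > 1. No point satisfies all constraints.

Infeasible: no point satisfies all constraints simultaneously.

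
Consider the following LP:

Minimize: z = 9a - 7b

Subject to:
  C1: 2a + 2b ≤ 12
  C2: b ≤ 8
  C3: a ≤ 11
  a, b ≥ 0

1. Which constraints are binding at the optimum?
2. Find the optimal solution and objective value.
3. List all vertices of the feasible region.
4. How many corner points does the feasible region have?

1. C1, a ≥ 0
2. a = 0, b = 6, z = -42
3. (0, 0), (6, 0), (0, 6)
4. 3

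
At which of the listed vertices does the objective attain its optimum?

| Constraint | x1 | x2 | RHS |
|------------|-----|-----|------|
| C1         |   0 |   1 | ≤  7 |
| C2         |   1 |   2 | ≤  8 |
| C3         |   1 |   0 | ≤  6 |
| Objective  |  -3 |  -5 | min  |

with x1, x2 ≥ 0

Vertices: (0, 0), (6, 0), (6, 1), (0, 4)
Evaluating z = -3x1 - 5x2 at each vertex:
  (0, 0): z = 0
  (6, 0): z = -18
  (6, 1): z = -23
  (0, 4): z = -20

The smallest value is z = -23, attained at (6, 1).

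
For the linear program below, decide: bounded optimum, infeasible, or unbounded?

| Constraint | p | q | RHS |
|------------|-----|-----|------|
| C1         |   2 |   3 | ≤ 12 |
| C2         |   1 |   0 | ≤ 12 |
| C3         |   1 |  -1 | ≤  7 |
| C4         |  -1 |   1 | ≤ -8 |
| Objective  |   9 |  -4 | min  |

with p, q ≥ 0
C3 requires p - q ≤ 7, while C4 (-p + q ≤ -8) is equivalent to p - q ≥ 8. Together they would need 8 ≤ p - q ≤ 7, which is impossible since 8 > 7. No point satisfies all constraints.

Infeasible — the constraint set is empty.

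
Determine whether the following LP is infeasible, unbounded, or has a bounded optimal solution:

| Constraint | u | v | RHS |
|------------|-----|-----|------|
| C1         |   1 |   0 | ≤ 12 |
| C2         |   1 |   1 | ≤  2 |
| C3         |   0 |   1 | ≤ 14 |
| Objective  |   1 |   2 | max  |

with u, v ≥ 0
The point (0, 2) satisfies every constraint, so the LP is feasible; the constraints give u ≤ 12 and v ≤ 14, which with u, v ≥ 0 keep the feasible region inside a bounded box. A feasible, bounded LP attains a finite optimum at a vertex.

The LP has an optimal solution: (0, 2) with z = 4.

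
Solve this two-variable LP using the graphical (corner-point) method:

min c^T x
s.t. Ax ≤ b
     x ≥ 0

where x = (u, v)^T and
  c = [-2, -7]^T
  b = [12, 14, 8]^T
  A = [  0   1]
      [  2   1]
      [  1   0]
u = 1, v = 12, z = -86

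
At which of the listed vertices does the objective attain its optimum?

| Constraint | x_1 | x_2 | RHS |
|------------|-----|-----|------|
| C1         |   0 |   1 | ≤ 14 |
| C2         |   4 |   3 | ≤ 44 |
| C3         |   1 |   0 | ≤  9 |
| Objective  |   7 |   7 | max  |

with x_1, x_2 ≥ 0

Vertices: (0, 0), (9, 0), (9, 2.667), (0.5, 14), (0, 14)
Evaluating z = 7x_1 + 7x_2 at each vertex:
  (0, 0): z = 0
  (9, 0): z = 63
  (9, 2.667): z = 81.67
  (0.5, 14): z = 101.5
  (0, 14): z = 98

The largest value is z = 101.5, attained at (0.5, 14).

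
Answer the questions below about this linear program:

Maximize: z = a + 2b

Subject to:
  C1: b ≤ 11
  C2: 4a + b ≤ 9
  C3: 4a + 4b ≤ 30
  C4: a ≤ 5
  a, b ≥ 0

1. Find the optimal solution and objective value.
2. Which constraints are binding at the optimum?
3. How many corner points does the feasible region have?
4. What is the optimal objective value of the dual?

1. a = 0, b = 7.5, z = 15
2. C3, a ≥ 0
3. 4
4. 15 (by strong duality, equal to the primal optimum)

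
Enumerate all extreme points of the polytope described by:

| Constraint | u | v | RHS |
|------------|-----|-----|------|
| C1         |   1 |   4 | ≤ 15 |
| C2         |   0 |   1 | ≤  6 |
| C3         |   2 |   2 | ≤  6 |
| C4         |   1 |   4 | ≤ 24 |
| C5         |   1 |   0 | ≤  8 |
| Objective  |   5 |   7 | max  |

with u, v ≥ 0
Each vertex is the intersection of two constraint boundaries that also satisfies all remaining constraints:
  u = 0 and v = 0 → (0, 0)
  2u + 2v = 6 and v = 0 → (3, 0)
  2u + 2v = 6 and u = 0 → (0, 3)

Vertices: (0, 0), (3, 0), (0, 3)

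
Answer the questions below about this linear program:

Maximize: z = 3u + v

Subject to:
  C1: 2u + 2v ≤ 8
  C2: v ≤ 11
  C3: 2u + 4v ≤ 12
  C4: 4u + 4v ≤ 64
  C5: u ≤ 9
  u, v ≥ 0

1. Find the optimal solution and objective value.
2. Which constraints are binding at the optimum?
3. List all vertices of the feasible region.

1. u = 4, v = 0, z = 12
2. C1, v ≥ 0
3. (0, 0), (4, 0), (2, 2), (0, 3)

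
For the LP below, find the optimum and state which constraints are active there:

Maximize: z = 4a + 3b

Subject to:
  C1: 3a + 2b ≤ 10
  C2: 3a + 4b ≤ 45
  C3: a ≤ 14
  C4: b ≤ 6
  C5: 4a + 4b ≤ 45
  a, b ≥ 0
Optimal: a = 0, b = 5
Slack at optimum:
  C1: slack = 0 (binding)
  C2: slack = 25
  C3: slack = 14
  C4: slack = 1
  C5: slack = 25
  a ≥ 0: a = 0 (binding)
  b ≥ 0: b = 5
Binding constraints: C1, a ≥ 0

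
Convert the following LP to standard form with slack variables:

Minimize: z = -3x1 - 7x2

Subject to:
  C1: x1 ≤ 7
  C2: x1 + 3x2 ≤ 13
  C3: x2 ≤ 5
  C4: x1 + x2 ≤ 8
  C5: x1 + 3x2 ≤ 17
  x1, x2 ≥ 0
min z = -3x1 - 7x2

s.t.
  x1 + s1 = 7
  x1 + 3x2 + s2 = 13
  x2 + s3 = 5
  x1 + x2 + s4 = 8
  x1 + 3x2 + s5 = 17
  x1, x2, s1, s2, s3, s4, s5 ≥ 0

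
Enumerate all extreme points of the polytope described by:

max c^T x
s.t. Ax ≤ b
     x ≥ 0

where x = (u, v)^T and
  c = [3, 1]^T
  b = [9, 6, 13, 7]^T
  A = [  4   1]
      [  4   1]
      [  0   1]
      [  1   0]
Each vertex is the intersection of two constraint boundaries that also satisfies all remaining constraints:
  u = 0 and v = 0 → (0, 0)
  4u + v = 6 and v = 0 → (1.5, 0)
  4u + v = 6 and u = 0 → (0, 6)

Vertices: (0, 0), (1.5, 0), (0, 6)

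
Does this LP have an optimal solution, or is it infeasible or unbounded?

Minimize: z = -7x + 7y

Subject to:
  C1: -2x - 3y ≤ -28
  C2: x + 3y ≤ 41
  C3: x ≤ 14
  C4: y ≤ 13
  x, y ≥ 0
The point (14, 0) satisfies every constraint, so the LP is feasible; the constraints give x ≤ 14 and y ≤ 13, which with x, y ≥ 0 keep the feasible region inside a bounded box. A feasible, bounded LP attains a finite optimum at a vertex.

Evaluating z = -7x + 7y at each vertex:
  (14, 0): z = -98
  (14, 9): z = -35
  (2, 13): z = 77
  (0, 13): z = 91
  (0, 9.333): z = 65.33

The LP has an optimal solution: (14, 0) with z = -98.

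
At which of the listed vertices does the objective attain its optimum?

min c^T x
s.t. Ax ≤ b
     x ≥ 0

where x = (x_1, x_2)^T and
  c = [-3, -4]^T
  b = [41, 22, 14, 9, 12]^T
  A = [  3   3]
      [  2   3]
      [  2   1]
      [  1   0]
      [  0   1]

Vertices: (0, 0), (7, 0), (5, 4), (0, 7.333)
(5, 4) with z = -31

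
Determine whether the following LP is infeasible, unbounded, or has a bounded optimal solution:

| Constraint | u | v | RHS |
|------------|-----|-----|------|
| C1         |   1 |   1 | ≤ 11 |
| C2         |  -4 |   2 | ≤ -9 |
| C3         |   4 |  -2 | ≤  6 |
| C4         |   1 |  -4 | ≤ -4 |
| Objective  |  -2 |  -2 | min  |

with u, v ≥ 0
C3 requires 4u - 2v ≤ 6, while C2 (-4u + 2v ≤ -9) is equivalent to 4u - 2v ≥ 9. Together they would need 9 ≤ 4u - 2v ≤ 6, which is impossible since 9 > 6. No point satisfies all constraints.

Infeasible — the constraint set is empty.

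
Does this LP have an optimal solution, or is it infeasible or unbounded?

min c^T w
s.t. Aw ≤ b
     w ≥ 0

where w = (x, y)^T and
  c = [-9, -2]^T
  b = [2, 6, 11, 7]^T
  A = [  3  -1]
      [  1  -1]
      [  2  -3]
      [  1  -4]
Feasible point: (0, 0) satisfies every constraint, so the LP is feasible.
Direction d = (0, 1): for each constraint row a, a·d ≤ 0 —
  (3)(0) + (-1)(1) = -1 ≤ 0
  (1)(0) + (-1)(1) = -1 ≤ 0
  (2)(0) + (-3)(1) = -3 ≤ 0
  (1)(0) + (-4)(1) = -4 ≤ 0
and d ≥ 0, so (0, 0) + t·d stays feasible for every t ≥ 0. Along this ray z = -9x - 2y changes by -2 per unit t, so z → −∞.

Unbounded — the objective can decrease without bound over the feasible region.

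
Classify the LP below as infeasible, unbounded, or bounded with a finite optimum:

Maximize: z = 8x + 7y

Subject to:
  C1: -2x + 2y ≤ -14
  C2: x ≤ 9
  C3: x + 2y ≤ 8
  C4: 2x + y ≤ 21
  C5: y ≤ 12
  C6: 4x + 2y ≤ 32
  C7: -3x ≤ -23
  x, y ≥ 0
The point (8, 0) satisfies every constraint, so the LP is feasible; the constraints give x ≤ 9 and y ≤ 12, which with x, y ≥ 0 keep the feasible region inside a bounded box. A feasible, bounded LP attains a finite optimum at a vertex.

Feasible with finite optimum z* = 64 at (8, 0).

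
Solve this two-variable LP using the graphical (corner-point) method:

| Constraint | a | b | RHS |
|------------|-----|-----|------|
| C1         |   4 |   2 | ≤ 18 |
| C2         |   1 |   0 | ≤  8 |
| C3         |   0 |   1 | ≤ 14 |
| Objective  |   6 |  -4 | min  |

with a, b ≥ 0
a = 0, b = 9, z = -36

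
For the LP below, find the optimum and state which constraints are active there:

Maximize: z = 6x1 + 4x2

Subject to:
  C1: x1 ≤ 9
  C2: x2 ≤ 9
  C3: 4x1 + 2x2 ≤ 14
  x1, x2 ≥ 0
Optimal: x1 = 0, x2 = 7
Slack at optimum:
  C1: slack = 9
  C2: slack = 2
  C3: slack = 0 (binding)
  x1 ≥ 0: x1 = 0 (binding)
  x2 ≥ 0: x2 = 7
Binding constraints: C3, x1 ≥ 0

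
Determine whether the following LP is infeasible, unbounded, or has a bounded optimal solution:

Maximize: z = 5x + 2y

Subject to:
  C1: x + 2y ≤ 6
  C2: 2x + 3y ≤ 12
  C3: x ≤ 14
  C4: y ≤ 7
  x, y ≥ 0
The point (6, 0) satisfies every constraint, so the LP is feasible; the constraints give x ≤ 14 and y ≤ 7, which with x, y ≥ 0 keep the feasible region inside a bounded box. A feasible, bounded LP attains a finite optimum at a vertex.

Evaluating z = 5x + 2y at each vertex:
  (0, 0): z = 0
  (6, 0): z = 30
  (0, 3): z = 6

Bounded optimum: z* = 30 at (6, 0).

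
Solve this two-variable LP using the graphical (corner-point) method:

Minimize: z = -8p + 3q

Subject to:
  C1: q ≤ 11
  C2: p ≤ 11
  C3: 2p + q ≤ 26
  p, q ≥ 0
Each vertex is the intersection of two constraint boundaries that also satisfies all remaining constraints:
  p = 0 and q = 0 → (0, 0)
  p = 11 and q = 0 → (11, 0)
  p = 11 and 2p + q = 26 → (11, 4)
  q = 11 and 2p + q = 26 → (7.5, 11)
  q = 11 and p = 0 → (0, 11)

Evaluating z = -8p + 3q at each vertex:
  (0, 0): z = 0
  (11, 0): z = -88
  (11, 4): z = -76
  (7.5, 11): z = -27
  (0, 11): z = 33

The minimum is at (11, 0) with z = -88.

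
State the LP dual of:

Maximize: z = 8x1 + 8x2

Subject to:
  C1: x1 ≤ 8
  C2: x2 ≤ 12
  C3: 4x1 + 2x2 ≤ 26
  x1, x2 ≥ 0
Minimize: z = 8y1 + 12y2 + 26y3

Subject to:
  C1: -y1 - 4y3 ≤ -8
  C2: -y2 - 2y3 ≤ -8
  y1, y2, y3 ≥ 0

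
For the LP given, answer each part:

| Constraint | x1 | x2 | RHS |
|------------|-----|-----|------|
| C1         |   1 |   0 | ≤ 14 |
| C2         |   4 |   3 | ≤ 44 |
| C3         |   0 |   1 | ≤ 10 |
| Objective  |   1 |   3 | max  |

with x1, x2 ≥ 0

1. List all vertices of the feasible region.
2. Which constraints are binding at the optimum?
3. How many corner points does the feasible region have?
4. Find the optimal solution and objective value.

1. (0, 0), (11, 0), (3.5, 10), (0, 10)
2. C2, C3
3. 4
4. x1 = 3.5, x2 = 10, z = 33.5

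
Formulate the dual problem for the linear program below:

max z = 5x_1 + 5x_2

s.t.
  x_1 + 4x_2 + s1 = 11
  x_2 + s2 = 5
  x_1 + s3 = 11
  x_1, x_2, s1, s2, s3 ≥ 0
Minimize: z = 11y1 + 5y2 + 11y3

Subject to:
  C1: -y1 - y3 ≤ -5
  C2: -4y1 - y2 ≤ -5
  y1, y2, y3 ≥ 0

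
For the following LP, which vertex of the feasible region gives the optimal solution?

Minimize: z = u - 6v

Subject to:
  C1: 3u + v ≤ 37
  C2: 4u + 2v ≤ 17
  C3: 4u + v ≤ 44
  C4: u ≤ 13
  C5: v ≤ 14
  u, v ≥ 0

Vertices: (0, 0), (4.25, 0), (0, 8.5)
Evaluating z = u - 6v at each vertex:
  (0, 0): z = 0
  (4.25, 0): z = 4.25
  (0, 8.5): z = -51

The smallest value is z = -51, attained at (0, 8.5).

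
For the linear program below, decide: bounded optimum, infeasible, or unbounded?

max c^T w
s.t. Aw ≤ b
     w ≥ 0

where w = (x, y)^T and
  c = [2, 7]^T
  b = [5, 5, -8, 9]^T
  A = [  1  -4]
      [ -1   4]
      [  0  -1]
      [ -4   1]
Feasible point: (37, 8) satisfies every constraint, so the LP is feasible.
Direction d = (4, 1): for each constraint row a, a·d ≤ 0 —
  (1)(4) + (-4)(1) = 0 ≤ 0
  (-1)(4) + (4)(1) = 0 ≤ 0
  (0)(4) + (-1)(1) = -1 ≤ 0
  (-4)(4) + (1)(1) = -15 ≤ 0
and d ≥ 0, so (37, 8) + t·d stays feasible for every t ≥ 0. Along this ray z = 2x + 7y changes by 15 per unit t, so z → +∞.

Unbounded — the objective can increase without bound over the feasible region.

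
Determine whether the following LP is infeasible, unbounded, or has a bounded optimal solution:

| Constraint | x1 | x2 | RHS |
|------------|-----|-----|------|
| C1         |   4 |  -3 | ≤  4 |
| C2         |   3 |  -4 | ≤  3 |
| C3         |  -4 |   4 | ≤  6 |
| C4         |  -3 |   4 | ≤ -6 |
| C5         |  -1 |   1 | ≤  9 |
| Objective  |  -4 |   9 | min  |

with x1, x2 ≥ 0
C2 requires 3x1 - 4x2 ≤ 3, while C4 (-3x1 + 4x2 ≤ -6) is equivalent to 3x1 - 4x2 ≥ 6. Together they would need 6 ≤ 3x1 - 4x2 ≤ 3, which is impossible since 6 > 3. No point satisfies all constraints.

The feasible region is empty; the LP is infeasible.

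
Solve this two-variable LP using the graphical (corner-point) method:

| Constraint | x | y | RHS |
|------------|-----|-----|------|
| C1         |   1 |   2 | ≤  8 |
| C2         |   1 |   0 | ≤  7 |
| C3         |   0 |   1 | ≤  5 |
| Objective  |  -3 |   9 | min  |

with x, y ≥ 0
Each vertex is the intersection of two constraint boundaries that also satisfies all remaining constraints:
  x = 0 and y = 0 → (0, 0)
  x = 7 and y = 0 → (7, 0)
  x + 2y = 8 and x = 7 → (7, 0.5)
  x + 2y = 8 and x = 0 → (0, 4)

Evaluating z = -3x + 9y at each vertex:
  (0, 0): z = 0
  (7, 0): z = -21
  (7, 0.5): z = -16.5
  (0, 4): z = 36

The minimum is at (7, 0) with z = -21.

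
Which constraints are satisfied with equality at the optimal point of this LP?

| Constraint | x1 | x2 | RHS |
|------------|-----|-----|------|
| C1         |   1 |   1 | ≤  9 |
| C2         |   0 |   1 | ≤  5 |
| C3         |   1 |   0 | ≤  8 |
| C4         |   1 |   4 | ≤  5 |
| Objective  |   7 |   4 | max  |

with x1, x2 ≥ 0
Optimal: x1 = 5, x2 = 0
Binding: C4, x2 ≥ 0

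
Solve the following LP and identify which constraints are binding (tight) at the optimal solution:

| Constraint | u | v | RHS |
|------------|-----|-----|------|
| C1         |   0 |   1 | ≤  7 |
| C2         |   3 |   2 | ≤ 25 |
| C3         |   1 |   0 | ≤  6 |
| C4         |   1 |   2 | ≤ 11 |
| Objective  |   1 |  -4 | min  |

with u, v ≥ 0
Optimal: u = 0, v = 5.5
Binding: C4, u ≥ 0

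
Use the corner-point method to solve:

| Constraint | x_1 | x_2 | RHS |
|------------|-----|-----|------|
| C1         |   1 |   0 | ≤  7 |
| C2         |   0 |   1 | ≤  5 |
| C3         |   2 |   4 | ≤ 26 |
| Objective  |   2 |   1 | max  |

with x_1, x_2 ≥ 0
x_1 = 7, x_2 = 3, z = 17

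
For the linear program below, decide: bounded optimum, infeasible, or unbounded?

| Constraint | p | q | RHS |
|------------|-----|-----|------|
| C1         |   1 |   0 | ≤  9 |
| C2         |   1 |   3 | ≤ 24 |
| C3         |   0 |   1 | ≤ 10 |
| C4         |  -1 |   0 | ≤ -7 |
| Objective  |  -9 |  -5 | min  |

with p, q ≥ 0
The point (9, 5) satisfies every constraint, so the LP is feasible; the constraints give p ≤ 9 and q ≤ 10, which with p, q ≥ 0 keep the feasible region inside a bounded box. A feasible, bounded LP attains a finite optimum at a vertex.

Feasible with finite optimum z* = -106 at (9, 5).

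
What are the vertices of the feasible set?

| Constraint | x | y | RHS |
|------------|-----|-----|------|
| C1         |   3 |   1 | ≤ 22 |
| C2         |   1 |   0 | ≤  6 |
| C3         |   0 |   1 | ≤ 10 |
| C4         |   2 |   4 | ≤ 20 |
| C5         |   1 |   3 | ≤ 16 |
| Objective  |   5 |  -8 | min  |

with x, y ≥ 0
Each vertex is the intersection of two constraint boundaries that also satisfies all remaining constraints:
  x = 0 and y = 0 → (0, 0)
  x = 6 and y = 0 → (6, 0)
  x = 6 and 2x + 4y = 20 → (6, 2)
  2x + 4y = 20 and x = 0 → (0, 5)

Vertices: (0, 0), (6, 0), (6, 2), (0, 5)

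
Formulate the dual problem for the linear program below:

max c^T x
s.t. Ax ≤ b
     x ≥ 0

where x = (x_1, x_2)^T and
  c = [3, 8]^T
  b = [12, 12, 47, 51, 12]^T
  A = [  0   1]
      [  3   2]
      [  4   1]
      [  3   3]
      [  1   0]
Minimize: z = 12y1 + 12y2 + 47y3 + 51y4 + 12y5

Subject to:
  C1: -3y2 - 4y3 - 3y4 - y5 ≤ -3
  C2: -y1 - 2y2 - y3 - 3y4 ≤ -8
  y1, y2, y3, y4, y5 ≥ 0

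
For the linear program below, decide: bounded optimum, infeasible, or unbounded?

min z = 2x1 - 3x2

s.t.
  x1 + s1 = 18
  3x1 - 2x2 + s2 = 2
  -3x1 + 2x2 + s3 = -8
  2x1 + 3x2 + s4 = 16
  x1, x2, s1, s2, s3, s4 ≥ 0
The row 3x1 - 2x2 + s2 = 2 with s2 ≥ 0 requires 3x1 - 2x2 ≤ 2, while the row -3x1 + 2x2 + s3 = -8 with s3 ≥ 0 is equivalent to 3x1 - 2x2 ≥ 8. Together they would need 8 ≤ 3x1 - 2x2 ≤ 2, which is impossible since 8 > 2. No point satisfies all constraints.

Infeasible — the constraint set is empty.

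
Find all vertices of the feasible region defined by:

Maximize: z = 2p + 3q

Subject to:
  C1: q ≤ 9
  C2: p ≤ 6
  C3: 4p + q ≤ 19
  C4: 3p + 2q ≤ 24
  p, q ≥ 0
Each vertex is the intersection of two constraint boundaries that also satisfies all remaining constraints:
  p = 0 and q = 0 → (0, 0)
  4p + q = 19 and q = 0 → (4.75, 0)
  4p + q = 19 and 3p + 2q = 24 → (2.8, 7.8)
  q = 9 and 3p + 2q = 24 → (2, 9)
  q = 9 and p = 0 → (0, 9)

Vertices: (0, 0), (4.75, 0), (2.8, 7.8), (2, 9), (0, 9)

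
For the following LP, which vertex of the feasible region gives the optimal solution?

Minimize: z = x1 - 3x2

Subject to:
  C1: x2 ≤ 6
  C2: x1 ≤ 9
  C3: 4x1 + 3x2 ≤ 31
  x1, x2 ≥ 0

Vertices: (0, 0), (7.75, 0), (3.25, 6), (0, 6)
Evaluating z = x1 - 3x2 at each vertex:
  (0, 0): z = 0
  (7.75, 0): z = 7.75
  (3.25, 6): z = -14.75
  (0, 6): z = -18

The smallest value is z = -18, attained at (0, 6).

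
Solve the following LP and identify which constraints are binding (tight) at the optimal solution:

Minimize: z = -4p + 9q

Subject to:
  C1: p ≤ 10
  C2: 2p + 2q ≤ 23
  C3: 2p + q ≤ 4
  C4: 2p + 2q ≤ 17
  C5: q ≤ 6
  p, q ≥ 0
Optimal: p = 2, q = 0
Binding: C3, q ≥ 0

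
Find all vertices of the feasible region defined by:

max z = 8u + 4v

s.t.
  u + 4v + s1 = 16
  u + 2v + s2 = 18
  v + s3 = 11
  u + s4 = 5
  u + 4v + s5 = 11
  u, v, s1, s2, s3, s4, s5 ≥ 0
Each vertex is the intersection of two constraint boundaries that also satisfies all remaining constraints:
  u = 0 and v = 0 → (0, 0)
  u = 5 and v = 0 → (5, 0)
  u = 5 and u + 4v = 11 → (5, 1.5)
  u + 4v = 11 and u = 0 → (0, 2.75)

Vertices: (0, 0), (5, 0), (5, 1.5), (0, 2.75)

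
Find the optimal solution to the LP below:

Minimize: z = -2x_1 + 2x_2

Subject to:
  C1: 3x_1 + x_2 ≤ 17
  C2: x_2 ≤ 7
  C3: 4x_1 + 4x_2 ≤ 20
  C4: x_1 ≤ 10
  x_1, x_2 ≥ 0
x_1 = 5, x_2 = 0, z = -10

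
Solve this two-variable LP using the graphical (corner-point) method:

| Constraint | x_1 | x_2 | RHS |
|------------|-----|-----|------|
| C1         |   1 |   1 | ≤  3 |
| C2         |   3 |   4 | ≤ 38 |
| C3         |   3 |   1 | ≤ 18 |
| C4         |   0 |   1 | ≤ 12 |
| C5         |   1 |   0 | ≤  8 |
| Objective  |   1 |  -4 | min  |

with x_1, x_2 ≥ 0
Each vertex is the intersection of two constraint boundaries that also satisfies all remaining constraints:
  x_1 = 0 and x_2 = 0 → (0, 0)
  x_1 + x_2 = 3 and x_2 = 0 → (3, 0)
  x_1 + x_2 = 3 and x_1 = 0 → (0, 3)

Evaluating z = x_1 - 4x_2 at each vertex:
  (0, 0): z = 0
  (3, 0): z = 3
  (0, 3): z = -12

The minimum is at (0, 3) with z = -12.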